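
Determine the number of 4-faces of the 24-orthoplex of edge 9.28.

Each 4-face is the convex hull of 5 vertices, one chosen as ±e_i from each of 5 distinct axes: 2^5·C(24,5) = 1360128.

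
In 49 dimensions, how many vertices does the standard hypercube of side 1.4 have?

Each vertex is a binary string of length 49, so there are 2^49 = 562949953421312.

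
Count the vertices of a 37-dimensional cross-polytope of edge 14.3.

The 37-dimensional cross-polytope has 2n = 2·37 = 74 vertices.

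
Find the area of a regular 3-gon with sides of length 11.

Area = (√3/4) · 11² = 52.3945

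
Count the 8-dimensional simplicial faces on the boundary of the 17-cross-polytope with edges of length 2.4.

Each 8-face is the convex hull of 9 vertices, one chosen as ±e_i from each of 9 distinct axes: 2^9·C(17,9) = 12446720.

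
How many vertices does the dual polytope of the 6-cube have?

An n-cross-polytope has 2n vertices; here n = 6, giving 12.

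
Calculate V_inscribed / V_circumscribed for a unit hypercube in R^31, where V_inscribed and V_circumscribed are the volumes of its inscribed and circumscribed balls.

Volume scales as r^n, and r_in/r_out = 1/√31, giving (1/√31)^31 ≈ 7.65409e-24.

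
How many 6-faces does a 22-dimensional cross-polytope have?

f_6(22-orthoplex) = 2^7 · (22 choose 7) = 21829632.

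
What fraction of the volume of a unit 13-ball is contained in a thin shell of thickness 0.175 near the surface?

V(inner)/V(outer) = ((1-0.175)/1)^13 ≈ 0.08202, so the shell fraction is 0.917983.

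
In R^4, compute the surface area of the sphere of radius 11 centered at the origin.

S = n·V_n(r)/r = 4·V_4(11)/11 (volume-to-surface relation), giving 2662·π^2 ≈ 26272.9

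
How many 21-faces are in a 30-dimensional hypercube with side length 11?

An n-cube has C(n,k)·2^(n-k) k-faces. Here C(30,21)·2^9 = 14307150·512 = 7325260800.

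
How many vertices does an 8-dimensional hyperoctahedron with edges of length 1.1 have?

Each 0-face is the convex hull of 1 vertex, one chosen as ±e_i from each of 1 distinct axis: 2^1·C(8,1) = 16.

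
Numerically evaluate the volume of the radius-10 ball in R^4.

Volume = π^{4/2}·(10)^4/Γ(3) = 5000·π^2 ≈ 49348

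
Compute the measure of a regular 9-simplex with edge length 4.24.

Volume = 4.24^9 · √(10/2^9) / 9! ≈ 0.170567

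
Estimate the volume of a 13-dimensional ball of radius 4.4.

The n-ball volume is π^(n/2)·r^n/Γ(n/2+1). With n=13, r=4.4: V ≈ 2.10973e+08.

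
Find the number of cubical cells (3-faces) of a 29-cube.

An n-cube has C(n,k)·2^(n-k) k-faces. Here C(29,3)·2^26 = 3654·67108864 = 245215789056.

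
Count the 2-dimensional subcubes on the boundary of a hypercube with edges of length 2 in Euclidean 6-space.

f_2(6-cube) = (6 choose 2) · 2^4 = 240.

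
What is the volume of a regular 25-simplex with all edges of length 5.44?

Volume = 5.44^25 · √(26/2^25) / 25! ≈ 1.39296e-10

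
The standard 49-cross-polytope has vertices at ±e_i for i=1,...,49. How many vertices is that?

Number of vertices = 2n = 98.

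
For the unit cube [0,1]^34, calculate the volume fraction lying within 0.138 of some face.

The inner cube has side 1-2·0.138 = 0.724 and volume (0.724)^34 ≈ 1.703e-05, so the shell holds 0.999983 of the volume.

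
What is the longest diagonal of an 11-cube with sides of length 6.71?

The space diagonal of an n-cube of side s is s√n. Here 6.71·√11 ≈ 22.2546.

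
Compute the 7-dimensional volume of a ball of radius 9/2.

Volume = π^{7/2}·(9/2)^7/Γ(9/2) = 1594323·π^3/280 ≈ 176550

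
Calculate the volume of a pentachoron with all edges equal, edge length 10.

V_4 = √(5) · 10^4 / (4! · 2^(4/2)) ≈ 232.924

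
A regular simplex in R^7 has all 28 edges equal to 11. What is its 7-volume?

Volume = 11^7 · √(8/2^7) / 7! ≈ 966.626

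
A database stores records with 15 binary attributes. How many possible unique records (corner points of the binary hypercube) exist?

An n-cube has 2^n vertices; for n = 15 that is 2^15 = 32768.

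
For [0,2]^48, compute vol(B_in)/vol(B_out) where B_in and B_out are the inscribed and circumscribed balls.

V_in / V_out = (r_in/r_out)^48 = (1/√48)^48 = 48^(-48/2) ≈ 4.469e-41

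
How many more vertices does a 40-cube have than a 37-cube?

The 40-cube has 2^40 = 1099511627776 vertices. The 37-cube has 2^37 = 137438953472 vertices. Difference: 1099511627776 - 137438953472 = 962072674304.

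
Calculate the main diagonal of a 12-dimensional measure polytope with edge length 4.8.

Diagonal = √12 · 4.8 ≈ 16.6277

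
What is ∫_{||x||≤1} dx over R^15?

V = 256·π^7/2027025 ≈ 0.381443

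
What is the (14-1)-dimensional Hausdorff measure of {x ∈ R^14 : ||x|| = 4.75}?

|∂B_14(4.75)| ≈ 5.25731e+09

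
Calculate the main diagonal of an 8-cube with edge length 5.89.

Diagonal = √8 · 5.89 ≈ 16.6594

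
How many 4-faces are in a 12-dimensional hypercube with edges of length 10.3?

f_4(12-cube) = (12 choose 4) · 2^8 = 126720.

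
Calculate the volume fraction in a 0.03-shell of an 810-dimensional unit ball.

1 - (1-0.03)^810 ≈ 1 - 1.928e-11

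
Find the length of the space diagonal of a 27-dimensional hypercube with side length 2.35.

Diagonal = √27 · 2.35 ≈ 12.211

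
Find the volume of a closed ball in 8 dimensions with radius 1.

The n-ball volume is π^(n/2)·r^n/Γ(n/2+1). With n=8, r=1: V = π^4/24 ≈ 4.05871.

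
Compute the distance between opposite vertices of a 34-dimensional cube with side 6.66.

Diagonal = √34 · 6.66 ≈ 38.8341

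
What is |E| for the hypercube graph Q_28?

The 28-cube has n·2^(n-1) = 28·2^27 = 28·134217728 = 3758096384 edges.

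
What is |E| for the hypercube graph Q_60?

Each of the 2^60 = 1152921504606846976 vertices has degree 60; total edges = 60·2^60/2 = 34587645138205409280.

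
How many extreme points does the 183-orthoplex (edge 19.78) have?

An n-cross-polytope has 2n vertices; here n = 183, giving 366.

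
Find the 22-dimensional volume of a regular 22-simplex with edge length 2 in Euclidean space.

V_22 = √(23) · 2^22 / (22! · 2^(22/2)) ≈ 8.73831e-18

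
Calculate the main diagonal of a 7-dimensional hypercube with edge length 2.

||(2,2,...,2)|| = √(7)·2 ≈ 5.2915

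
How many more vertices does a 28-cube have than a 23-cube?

The 28-cube has 2^28 = 268435456 vertices. The 23-cube has 2^23 = 8388608 vertices. Difference: 268435456 - 8388608 = 260046848.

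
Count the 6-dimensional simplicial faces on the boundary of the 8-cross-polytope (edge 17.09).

Number of 6-faces = 2^(6+1) · C(8,6+1) = 128 · 8 = 1024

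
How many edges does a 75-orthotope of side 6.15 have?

The 75-cube has n·2^(n-1) = 75·2^74 = 75·18889465931478580854784 = 1416709944860893564108800 edges.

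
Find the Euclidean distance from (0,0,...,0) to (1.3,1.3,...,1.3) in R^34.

d = √(1.3² + 1.3² + ... + 1.3²) [34 terms] = √(34·1.3²) = 1.3√34 ≈ 7.58024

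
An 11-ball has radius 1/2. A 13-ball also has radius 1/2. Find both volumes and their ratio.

V_11(0.5) ≈ 0.000919973. V_13(0.5) ≈ 0.000111161. Ratio V_11/V_13 ≈ 8.276.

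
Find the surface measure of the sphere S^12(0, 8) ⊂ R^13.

The surface area of an n-ball is 2π^(n/2) r^(n-1) / Γ(n/2). For n=13, r=8: 8796093022208·π^6/10395 ≈ 8.13513e+11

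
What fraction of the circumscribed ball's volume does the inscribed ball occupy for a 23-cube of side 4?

The radii are 4/2 and 4√23/2, so the volume ratio is (1/√23)^23 = 23^{-23/2} ≈ 2.18842e-16.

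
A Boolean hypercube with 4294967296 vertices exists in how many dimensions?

Since 2^n = 4294967296, we have n = 32.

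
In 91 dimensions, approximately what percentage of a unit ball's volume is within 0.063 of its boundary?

1 - (1-0.063)^91 ≈ 0.997319 ≈ 99.73%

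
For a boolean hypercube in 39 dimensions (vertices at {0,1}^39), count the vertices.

The 39-cube has 2^39 = 549755813888 vertices.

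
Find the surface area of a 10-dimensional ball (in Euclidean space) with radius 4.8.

The surface area of an n-ball is 2π^(n/2) r^(n-1) / Γ(n/2). For n=10, r=4.8: 3.44937e+07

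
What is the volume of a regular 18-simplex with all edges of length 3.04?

V = (3.04^18 / 18!) · √((18+1) / 2^18) ≈ 6.53868e-10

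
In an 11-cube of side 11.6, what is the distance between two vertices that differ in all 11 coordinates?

d = √(11.6² + 11.6² + ... + 11.6²) [11 terms] = √(11·11.6²) = 11.6√11 ≈ 38.4728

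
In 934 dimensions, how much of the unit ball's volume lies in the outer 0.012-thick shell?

Shell fraction = 1 - (1-0.012)^934 ≈ 0.999987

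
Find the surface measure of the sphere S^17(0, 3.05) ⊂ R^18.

The surface area of an n-ball is 2π^(n/2) r^(n-1) / Γ(n/2). For n=18, r=3.05: 2.52904e+08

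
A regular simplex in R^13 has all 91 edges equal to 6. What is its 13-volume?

Volume = 6^13 · √(14/2^13) / 13! ≈ 0.0867072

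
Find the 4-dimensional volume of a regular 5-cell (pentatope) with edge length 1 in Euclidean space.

For a regular n-simplex with edge a, V = (a^n / n!)·√((n+1)/2^n). With a=1, n=4: V ≈ 0.0232924.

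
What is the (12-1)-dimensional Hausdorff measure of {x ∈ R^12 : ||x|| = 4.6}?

S = n·V_n(r)/r = 12·V_12(4.6)/4.6 (volume-to-surface relation), giving 3.12669e+08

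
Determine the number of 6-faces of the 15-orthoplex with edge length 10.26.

Each 6-face is the convex hull of 7 vertices, one chosen as ±e_i from each of 7 distinct axes: 2^7·C(15,7) = 823680.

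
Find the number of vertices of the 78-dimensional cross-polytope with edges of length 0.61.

An n-cross-polytope has 2n vertices; here n = 78, giving 156.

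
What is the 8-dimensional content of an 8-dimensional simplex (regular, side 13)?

V = (13^8 / 8!) · √((8+1) / 2^8) ≈ 3793.39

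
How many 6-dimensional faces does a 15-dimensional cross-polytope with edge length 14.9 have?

Each 6-face is the convex hull of 7 vertices, one chosen as ±e_i from each of 7 distinct axes: 2^7·C(15,7) = 823680.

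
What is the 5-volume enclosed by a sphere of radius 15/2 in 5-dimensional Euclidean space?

V = 50625·π^2/4 ≈ 124912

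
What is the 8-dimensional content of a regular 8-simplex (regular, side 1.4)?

V = (1.4^8 / 8!) · √((8+1) / 2^8) ≈ 6.86286e-05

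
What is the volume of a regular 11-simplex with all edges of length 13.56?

V_11 = √(12) · 13.56^11 / (11! · 2^(11/2)) ≈ 5465.46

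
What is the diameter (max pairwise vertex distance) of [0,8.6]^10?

d = √(8.6² + 8.6² + ... + 8.6²) [10 terms] = √(10·8.6²) = 8.6√10 ≈ 27.1956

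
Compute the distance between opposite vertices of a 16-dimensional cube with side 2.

Diagonal = √16 · 2 = 8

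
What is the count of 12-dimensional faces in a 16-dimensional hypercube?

Number of 12-faces = C(16,12) · 2^(16-12) = 1820 · 16 = 29120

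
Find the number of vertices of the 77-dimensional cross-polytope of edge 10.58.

Number of vertices = 2n = 154.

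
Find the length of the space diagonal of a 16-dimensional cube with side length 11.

d = √(11² + 11² + ... + 11²) [16 terms] = √(16·11²) = 11√16 = 44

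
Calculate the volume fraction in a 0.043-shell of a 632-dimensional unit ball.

1 - (1-0.043)^632 ≈ 1 - 8.637e-13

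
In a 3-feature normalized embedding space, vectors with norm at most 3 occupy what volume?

V = 36·π ≈ 113.097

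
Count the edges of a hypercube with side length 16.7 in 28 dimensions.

Number of 1-faces = C(28,1)·2^(28-1) = 28·134217728 = 3758096384.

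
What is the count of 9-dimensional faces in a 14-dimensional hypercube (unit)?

f_9(14-cube) = (14 choose 9) · 2^5 = 64064.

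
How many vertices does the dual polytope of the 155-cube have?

Number of vertices = 2n = 310.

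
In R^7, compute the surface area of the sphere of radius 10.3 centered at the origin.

The surface area of an n-ball is 2π^(n/2) r^(n-1) / Γ(n/2). For n=7, r=10.3: 3.94913e+07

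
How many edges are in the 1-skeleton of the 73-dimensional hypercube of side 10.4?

Number of 1-faces = C(73,1)·2^(73-1) = 73·4722366482869645213696 = 344732753249484100599808.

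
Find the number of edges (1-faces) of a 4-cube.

An n-cube has C(n,k)·2^(n-k) k-faces. Here C(4,1)·2^3 = 4·8 = 32.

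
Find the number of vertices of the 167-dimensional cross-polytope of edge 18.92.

Number of vertices = 2n = 334.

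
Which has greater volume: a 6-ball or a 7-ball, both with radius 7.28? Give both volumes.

V_6(7.28) ≈ 769284. V_7(7.28) ≈ 5.12035e+06. The 7-ball is larger.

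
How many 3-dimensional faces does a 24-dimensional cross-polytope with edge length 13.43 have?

Each 3-face is the convex hull of 4 vertices, one chosen as ±e_i from each of 4 distinct axes: 2^4·C(24,4) = 170016.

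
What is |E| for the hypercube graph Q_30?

Number of 1-faces = C(30,1)·2^(30-1) = 30·536870912 = 16106127360.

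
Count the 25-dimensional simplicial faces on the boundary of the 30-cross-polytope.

An n-cross-polytope has 2^(k+1)·C(n,k+1) k-faces. Here 2^26·C(30,26) = 67108864·27405 = 1839118417920.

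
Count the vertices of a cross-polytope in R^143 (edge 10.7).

An n-cross-polytope has 2n vertices; here n = 143, giving 286.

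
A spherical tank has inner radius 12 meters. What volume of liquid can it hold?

Volume = π^{3/2}·(12)^3/Γ(5/2) = 2304·π ≈ 7238.23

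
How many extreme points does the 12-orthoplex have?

Number of vertices = 2n = 24.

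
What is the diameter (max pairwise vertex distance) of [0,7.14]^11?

The space diagonal of an n-cube of side s is s√n. Here 7.14·√11 ≈ 23.6807.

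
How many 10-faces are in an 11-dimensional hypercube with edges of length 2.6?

Choose 10 of 11 axes to span the face (C(11,10) = 11 ways), then fix each of the remaining 1 coordinate at one of its two extreme values (2^1 = 2 ways): 11·2 = 22.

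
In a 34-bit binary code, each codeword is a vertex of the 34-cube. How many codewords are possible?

Each vertex is a binary string of length 34, so there are 2^34 = 17179869184.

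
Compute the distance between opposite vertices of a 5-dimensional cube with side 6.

Diagonal = √5 · 6 ≈ 13.4164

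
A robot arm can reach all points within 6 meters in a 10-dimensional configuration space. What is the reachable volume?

V = 2519424·π^5/5 ≈ 1.54199e+08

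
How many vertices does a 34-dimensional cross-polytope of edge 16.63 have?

The 34-dimensional cross-polytope has 2n = 2·34 = 68 vertices.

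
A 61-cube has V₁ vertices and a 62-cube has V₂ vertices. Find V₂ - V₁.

V₁ = 2^61 = 2305843009213693952. V₂ = 2^62 = 4611686018427387904. V₂ - V₁ = 2305843009213693952.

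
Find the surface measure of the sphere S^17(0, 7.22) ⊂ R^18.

The surface area of an n-ball is 2π^(n/2) r^(n-1) / Γ(n/2). For n=18, r=7.22: 5.82091e+14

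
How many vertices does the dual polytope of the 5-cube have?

An n-cross-polytope has 2n vertices; here n = 5, giving 10.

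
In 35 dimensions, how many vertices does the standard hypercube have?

Number of vertices = 2^35 = 34359738368.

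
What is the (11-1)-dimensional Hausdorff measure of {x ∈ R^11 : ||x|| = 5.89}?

The surface area of an n-ball is 2π^(n/2) r^(n-1) / Γ(n/2). For n=11, r=5.89: 1.04148e+09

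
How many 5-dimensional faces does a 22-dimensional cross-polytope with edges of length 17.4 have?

f_5(22-orthoplex) = 2^6 · (22 choose 6) = 4775232.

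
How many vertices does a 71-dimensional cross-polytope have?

Number of vertices = 2n = 142.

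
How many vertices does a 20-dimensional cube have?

An n-cube has 2^n vertices; for n = 20 that is 2^20 = 1048576.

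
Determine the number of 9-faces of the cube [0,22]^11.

f_9(11-cube) = (11 choose 9) · 2^2 = 220.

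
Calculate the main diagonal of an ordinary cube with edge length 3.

d = √(3² + 3² + ... + 3²) [3 terms] = √(3·3²) = 3√3 ≈ 5.19615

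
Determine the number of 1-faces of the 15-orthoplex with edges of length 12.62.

f_1(15-orthoplex) = 2^2 · (15 choose 2) = 420.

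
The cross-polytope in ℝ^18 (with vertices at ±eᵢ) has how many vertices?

The vertices are ±e_1, ..., ±e_18, so there are 2·18 = 36.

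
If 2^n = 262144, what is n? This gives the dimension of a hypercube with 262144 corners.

The n-cube has 2^n vertices, and 262144 = 2^18, so n = 18.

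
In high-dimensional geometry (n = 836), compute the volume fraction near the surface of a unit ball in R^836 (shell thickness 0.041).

1 - (1-0.041)^836 ≈ 1 - 6.315e-16 ≈ (100 - 6.66e-14)%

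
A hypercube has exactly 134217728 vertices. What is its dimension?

n = log_2(134217728) = 27.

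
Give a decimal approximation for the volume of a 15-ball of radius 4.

Volume = π^{15/2}·(4)^15/Γ(17/2) = 274877906944·π^7/2027025 ≈ 4.09572e+08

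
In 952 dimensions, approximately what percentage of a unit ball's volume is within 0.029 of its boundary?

1 - (1-0.029)^952 ≈ 1 - 6.803e-13 ≈ (100 - 6.8e-11)%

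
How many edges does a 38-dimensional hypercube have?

An n-cube has n·2^(n-1) edges. With n = 38: 38·137438953472 = 5222680231936.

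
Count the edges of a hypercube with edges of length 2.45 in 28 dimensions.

Number of 1-faces = C(28,1)·2^(28-1) = 28·134217728 = 3758096384.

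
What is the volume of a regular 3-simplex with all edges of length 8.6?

Volume = (√2/12) · 8.6³ = 74.9599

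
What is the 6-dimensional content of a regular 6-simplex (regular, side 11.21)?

V_6 = √(7) · 11.21^6 / (6! · 2^(6/2)) ≈ 911.507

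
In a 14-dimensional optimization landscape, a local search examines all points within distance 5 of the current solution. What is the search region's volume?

V_14(5) = π^(14/2) · (5)^14 / Γ(14/2 + 1) = 1220703125·π^7/1008 ≈ 3.65762e+09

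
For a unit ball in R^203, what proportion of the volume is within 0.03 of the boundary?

1 - (1-0.03)^203 ≈ 0.997936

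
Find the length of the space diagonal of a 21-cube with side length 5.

The space diagonal of an n-cube of side s is s√n. Here 5·√21 ≈ 22.9129.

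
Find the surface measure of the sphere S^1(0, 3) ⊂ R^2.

S = n·V_n(r)/r = 2·V_2(3)/3 (volume-to-surface relation), giving 2πr = 2π·3 ≈ 18.8496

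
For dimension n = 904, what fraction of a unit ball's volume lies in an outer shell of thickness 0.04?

1 - (1-0.04)^904 ≈ 1 - 9.401e-17 ≈ (100 - 1.11e-14)%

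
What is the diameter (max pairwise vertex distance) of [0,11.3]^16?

The space diagonal of an n-cube of side s is s√n. Here 11.3·√16 = 45.2.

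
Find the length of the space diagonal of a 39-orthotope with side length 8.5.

d = √(8.5² + 8.5² + ... + 8.5²) [39 terms] = √(39·8.5²) = 8.5√39 ≈ 53.0825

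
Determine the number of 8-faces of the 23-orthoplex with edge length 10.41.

f_8(23-orthoplex) = 2^9 · (23 choose 9) = 418401280.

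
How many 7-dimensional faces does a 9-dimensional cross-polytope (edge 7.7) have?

An n-cross-polytope has 2^(k+1)·C(n,k+1) k-faces. Here 2^8·C(9,8) = 256·9 = 2304.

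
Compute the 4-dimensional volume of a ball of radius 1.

Volume = π^{4/2}·(1)^4/Γ(3) = π^2/2 ≈ 4.9348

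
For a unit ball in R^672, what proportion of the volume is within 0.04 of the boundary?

V(inner)/V(outer) = ((1-0.04)/1)^672 ≈ 1.22e-12, so the shell fraction is 1 - 1.22e-12.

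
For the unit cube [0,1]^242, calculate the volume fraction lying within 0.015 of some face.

Shell fraction = 1 - (1-0.03)^242 ≈ 0.999371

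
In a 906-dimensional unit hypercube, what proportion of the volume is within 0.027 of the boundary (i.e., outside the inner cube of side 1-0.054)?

1 - (1 - 2·0.027)^906 = 1 - 0.946^906 ≈ 1 - 1.437e-22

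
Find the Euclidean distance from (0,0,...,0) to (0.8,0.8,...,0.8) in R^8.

d = √(0.8² + 0.8² + ... + 0.8²) [8 terms] = √(8·0.8²) = 0.8√8 ≈ 2.26274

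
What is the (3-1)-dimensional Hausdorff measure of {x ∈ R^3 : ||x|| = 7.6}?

The surface area of an n-ball is 2π^(n/2) r^(n-1) / Γ(n/2). For n=3, r=7.6: 4πr² = 4π·(7.6)² ≈ 725.834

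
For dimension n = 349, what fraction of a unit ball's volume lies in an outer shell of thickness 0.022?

1 - (1-0.022)^349 ≈ 0.999575 ≈ 99.9575%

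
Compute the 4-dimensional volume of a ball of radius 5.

Volume = π^{4/2}·(5)^4/Γ(3) = 625·π^2/2 ≈ 3084.25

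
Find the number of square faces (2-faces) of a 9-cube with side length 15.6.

An n-cube has C(n,k)·2^(n-k) k-faces. Here C(9,2)·2^7 = 36·128 = 4608.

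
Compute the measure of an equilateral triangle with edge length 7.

Area = (√3/4) · 7² = 21.2176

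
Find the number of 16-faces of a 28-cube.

An n-cube has C(n,k)·2^(n-k) k-faces. Here C(28,16)·2^12 = 30421755·4096 = 124607508480.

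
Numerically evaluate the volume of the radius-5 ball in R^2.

V = 25·π ≈ 78.5398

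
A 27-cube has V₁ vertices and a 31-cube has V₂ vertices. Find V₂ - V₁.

V₁ = 2^27 = 134217728. V₂ = 2^31 = 2147483648. V₂ - V₁ = 2013265920.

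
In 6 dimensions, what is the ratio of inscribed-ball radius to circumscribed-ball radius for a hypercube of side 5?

r_in = 5/2 (half the side); r_out = 5√6/2 (half the diagonal). Ratio = 1/√6 ≈ 0.408248.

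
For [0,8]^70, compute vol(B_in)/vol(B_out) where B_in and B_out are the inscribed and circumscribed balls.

V_in / V_out = (r_in/r_out)^70 = (1/√70)^70 = 70^(-70/2) ≈ 2.63979e-65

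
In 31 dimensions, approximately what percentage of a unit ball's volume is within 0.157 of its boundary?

1 - (1-0.157)^31 ≈ 0.994981 ≈ 99.50%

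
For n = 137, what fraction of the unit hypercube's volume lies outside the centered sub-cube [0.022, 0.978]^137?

Shell fraction = 1 - (1-0.044)^137 ≈ 0.997898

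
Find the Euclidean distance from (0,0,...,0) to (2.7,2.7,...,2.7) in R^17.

The space diagonal of an n-cube of side s is s√n. Here 2.7·√17 ≈ 11.1324.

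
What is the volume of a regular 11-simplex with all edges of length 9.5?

Volume = 9.5^11 · √(12/2^11) / 11! ≈ 109.076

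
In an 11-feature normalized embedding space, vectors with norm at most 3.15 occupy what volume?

V_11(3.15) = π^(11/2) · (3.15)^11 / Γ(11/2 + 1) ≈ 570849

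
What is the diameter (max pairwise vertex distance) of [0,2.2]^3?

Diagonal = √3 · 2.2 ≈ 3.81051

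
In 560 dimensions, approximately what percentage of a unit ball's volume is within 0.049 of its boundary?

1 - (1-0.049)^560 ≈ 1 - 6.041e-13 ≈ (100 - 6.04e-11)%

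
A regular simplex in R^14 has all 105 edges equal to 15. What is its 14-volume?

V = (15^14 / 14!) · √((14+1) / 2^14) ≈ 10132.2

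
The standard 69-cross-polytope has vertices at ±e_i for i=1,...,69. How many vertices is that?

Number of vertices = 2n = 138.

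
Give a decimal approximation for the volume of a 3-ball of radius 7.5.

The n-ball volume is π^(n/2)·r^n/Γ(n/2+1). With n=3, r=7.5: V = 1125·π/2 ≈ 1767.15.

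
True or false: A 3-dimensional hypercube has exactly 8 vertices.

True. The 3-cube has 2^3 = 8 vertices.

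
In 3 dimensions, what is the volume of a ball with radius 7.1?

The n-ball volume is π^(n/2)·r^n/Γ(n/2+1). With n=3, r=7.1: V ≈ 1499.21.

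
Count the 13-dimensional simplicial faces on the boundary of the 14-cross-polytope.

Number of 13-faces = 2^(13+1) · C(14,13+1) = 16384 · 1 = 16384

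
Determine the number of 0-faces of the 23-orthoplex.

f_0(23-orthoplex) = 2^1 · (23 choose 1) = 46.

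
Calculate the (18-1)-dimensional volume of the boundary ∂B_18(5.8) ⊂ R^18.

The surface area of an n-ball is 2π^(n/2) r^(n-1) / Γ(n/2). For n=18, r=5.8: 1.40648e+13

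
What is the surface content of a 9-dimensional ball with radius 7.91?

S_9(7.91) = 2·π^(9/2)·(7.91)^8 / Γ(9/2) ≈ 4.54959e+08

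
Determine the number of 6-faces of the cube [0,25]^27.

An n-cube has C(n,k)·2^(n-k) k-faces. Here C(27,6)·2^21 = 296010·2097152 = 620777963520.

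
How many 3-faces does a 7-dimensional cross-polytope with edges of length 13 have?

Number of 3-faces = 2^(3+1) · C(7,3+1) = 16 · 35 = 560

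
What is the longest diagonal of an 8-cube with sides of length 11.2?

The space diagonal of an n-cube of side s is s√n. Here 11.2·√8 ≈ 31.6784.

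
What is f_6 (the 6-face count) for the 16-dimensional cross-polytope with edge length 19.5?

An n-cross-polytope has 2^(k+1)·C(n,k+1) k-faces. Here 2^7·C(16,7) = 128·11440 = 1464320.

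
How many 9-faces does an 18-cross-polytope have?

An n-cross-polytope has 2^(k+1)·C(n,k+1) k-faces. Here 2^10·C(18,10) = 1024·43758 = 44808192.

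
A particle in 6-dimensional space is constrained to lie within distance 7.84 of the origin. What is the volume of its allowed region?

The n-ball volume is π^(n/2)·r^n/Γ(n/2+1). With n=6, r=7.84: V ≈ 1.20004e+06.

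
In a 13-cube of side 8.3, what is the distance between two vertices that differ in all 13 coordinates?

||(8.3,8.3,...,8.3)|| = √(13)·8.3 ≈ 29.9261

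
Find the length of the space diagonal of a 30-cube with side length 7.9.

d = √(7.9² + 7.9² + ... + 7.9²) [30 terms] = √(30·7.9²) = 7.9√30 ≈ 43.2701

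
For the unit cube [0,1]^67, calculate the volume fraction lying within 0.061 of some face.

1 - (1 - 2·0.061)^67 = 1 - 0.878^67 ≈ 0.999836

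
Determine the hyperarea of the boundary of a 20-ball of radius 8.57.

|∂B_20(8.57)| ≈ 2.75043e+17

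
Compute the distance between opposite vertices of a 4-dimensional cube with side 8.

The space diagonal of an n-cube of side s is s√n. Here 8·√4 = 16.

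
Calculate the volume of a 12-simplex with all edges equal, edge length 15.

Volume = 15^12 · √(13/2^12) / 12! ≈ 15259.8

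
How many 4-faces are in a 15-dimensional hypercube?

Number of 4-faces = C(15,4) · 2^(15-4) = 1365 · 2048 = 2795520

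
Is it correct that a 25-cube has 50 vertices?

False. The 25-cube has 2^25 = 33554432 vertices.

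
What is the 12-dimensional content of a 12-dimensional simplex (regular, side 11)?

V_12 = √(13) · 11^12 / (12! · 2^(12/2)) ≈ 369.119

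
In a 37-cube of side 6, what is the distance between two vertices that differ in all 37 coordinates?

Diagonal = √37 · 6 ≈ 36.4966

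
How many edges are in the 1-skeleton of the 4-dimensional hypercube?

Each of the 2^4 = 16 vertices has degree 4; total edges = 4·2^4/2 = 32.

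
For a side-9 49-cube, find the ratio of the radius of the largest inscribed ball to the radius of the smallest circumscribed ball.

Ratio = (s/2)/(s√49/2) = 49^(-1/2) ≈ 0.142857.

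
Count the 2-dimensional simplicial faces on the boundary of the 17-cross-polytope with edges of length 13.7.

f_2(17-orthoplex) = 2^3 · (17 choose 3) = 5440.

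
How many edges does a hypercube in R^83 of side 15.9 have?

The 83-cube has n·2^(n-1) = 83·2^82 = 83·4835703278458516698824704 = 401363372112056886002450432 edges.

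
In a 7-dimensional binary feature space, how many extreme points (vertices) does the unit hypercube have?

Number of vertices = 2^7 = 128.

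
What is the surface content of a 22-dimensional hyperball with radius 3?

|∂B_22(3)| = 129140163·π^11/22400 ≈ 1.69614e+09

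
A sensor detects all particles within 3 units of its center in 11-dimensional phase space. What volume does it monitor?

The n-ball volume is π^(n/2)·r^n/Γ(n/2+1). With n=11, r=3: V = 419904·π^5/385 ≈ 333763.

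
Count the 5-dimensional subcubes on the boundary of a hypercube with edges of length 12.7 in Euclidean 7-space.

An n-cube has C(n,k)·2^(n-k) k-faces. Here C(7,5)·2^2 = 21·4 = 84.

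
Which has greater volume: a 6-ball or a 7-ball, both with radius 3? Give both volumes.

V_6(3) ≈ 3767.26. V_7(3) ≈ 10333.1. The 7-ball is larger.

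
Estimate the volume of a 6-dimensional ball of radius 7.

V_6(7) = π^(6/2) · (7)^6 / Γ(6/2 + 1) = 117649·π^3/6 ≈ 607976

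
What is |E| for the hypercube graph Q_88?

Each of the 2^88 = 309485009821345068724781056 vertices has degree 88; total edges = 88·2^88/2 = 13617340432139183023890366464.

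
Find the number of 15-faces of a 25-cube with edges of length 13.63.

f_15(25-cube) = (25 choose 15) · 2^10 = 3347210240.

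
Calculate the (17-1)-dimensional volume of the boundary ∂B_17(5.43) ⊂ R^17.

S = n·V_n(r)/r = 17·V_17(5.43)/5.43 (volume-to-surface relation), giving 1.36901e+12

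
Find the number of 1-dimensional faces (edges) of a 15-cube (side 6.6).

Each of the 2^15 = 32768 vertices has degree 15; total edges = 15·2^15/2 = 245760.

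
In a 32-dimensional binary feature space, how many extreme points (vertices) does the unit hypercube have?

The 32-cube has 2^32 = 4294967296 vertices.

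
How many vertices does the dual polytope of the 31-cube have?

Number of vertices = 2n = 62.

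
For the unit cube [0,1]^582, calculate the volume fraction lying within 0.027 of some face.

1 - (1 - 2·0.027)^582 = 1 - 0.946^582 ≈ 1 - 9.303e-15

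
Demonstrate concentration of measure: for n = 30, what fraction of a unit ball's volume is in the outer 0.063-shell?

1 - (1-0.063)^30 ≈ 0.858033 ≈ 85.80%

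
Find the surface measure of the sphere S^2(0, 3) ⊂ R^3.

The surface area of an n-ball is 2π^(n/2) r^(n-1) / Γ(n/2). For n=3, r=3: 4πr² = 4π·(3)² ≈ 113.097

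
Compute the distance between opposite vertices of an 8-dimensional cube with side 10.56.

||(10.56,10.56,...,10.56)|| = √(8)·10.56 ≈ 29.8682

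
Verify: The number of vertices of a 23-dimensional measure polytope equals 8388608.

True. The 23-cube has 2^23 = 8388608 vertices.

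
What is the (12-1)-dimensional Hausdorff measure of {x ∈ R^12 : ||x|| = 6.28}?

S_12(6.28) = 2·π^(12/2)·(6.28)^11 / Γ(12/2) ≈ 9.60073e+09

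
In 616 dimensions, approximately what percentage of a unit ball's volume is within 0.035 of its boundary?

1 - (1-0.035)^616 ≈ 1 - 2.943e-10 ≈ (100 - 2.94e-08)%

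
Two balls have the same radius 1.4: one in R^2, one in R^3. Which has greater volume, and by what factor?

V_2(1.4) ≈ 6.15752, V_3(1.4) ≈ 11.494. The 3-ball is larger by a factor of 1.867.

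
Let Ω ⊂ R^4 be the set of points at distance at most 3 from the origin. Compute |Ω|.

V = 81·π^2/2 ≈ 399.719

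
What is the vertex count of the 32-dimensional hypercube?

Each vertex is a binary string of length 32, so there are 2^32 = 4294967296.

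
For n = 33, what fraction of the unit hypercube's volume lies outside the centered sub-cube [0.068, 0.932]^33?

The inner cube has side 1-2·0.068 = 0.864 and volume (0.864)^33 ≈ 0.008034, so the shell holds 0.991966 of the volume.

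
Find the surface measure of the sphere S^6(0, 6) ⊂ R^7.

S = n·V_n(r)/r = 7·V_7(6)/6 (volume-to-surface relation), giving 248832·π^3/5 ≈ 1.54307e+06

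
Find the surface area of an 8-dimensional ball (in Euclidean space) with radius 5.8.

The surface area of an n-ball is 2π^(n/2) r^(n-1) / Γ(n/2). For n=8, r=5.8: 7.16926e+06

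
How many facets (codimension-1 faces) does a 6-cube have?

Choose 5 of 6 axes to span the face (C(6,5) = 6 ways), then fix each of the remaining 1 coordinate at one of its two extreme values (2^1 = 2 ways): 6·2 = 12.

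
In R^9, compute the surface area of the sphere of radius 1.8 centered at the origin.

|∂B_9(1.8)| ≈ 3271.45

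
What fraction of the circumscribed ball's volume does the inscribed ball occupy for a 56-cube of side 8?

The radii are 8/2 and 8√56/2, so the volume ratio is (1/√56)^56 = 56^{-56/2} ≈ 1.12392e-49.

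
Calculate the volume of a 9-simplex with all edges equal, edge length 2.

Volume = 2^9 · √(10/2^9) / 9! ≈ 0.000197184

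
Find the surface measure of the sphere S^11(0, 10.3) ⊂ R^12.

The surface area of an n-ball is 2π^(n/2) r^(n-1) / Γ(n/2). For n=12, r=10.3: 2.21798e+12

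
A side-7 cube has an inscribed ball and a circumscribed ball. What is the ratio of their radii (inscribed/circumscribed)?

r_in / r_out = (7/2) / (7√3/2) = 1/√3 ≈ 0.57735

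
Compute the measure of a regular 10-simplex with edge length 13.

For a regular n-simplex with edge a, V = (a^n / n!)·√((n+1)/2^n). With a=13, n=10: V ≈ 3937.47.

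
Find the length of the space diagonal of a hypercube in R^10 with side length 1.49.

The space diagonal of an n-cube of side s is s√n. Here 1.49·√10 ≈ 4.71179.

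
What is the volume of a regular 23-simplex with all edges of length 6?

V_23 = √(24) · 6^23 / (23! · 2^(23/2)) ≈ 5.16708e-08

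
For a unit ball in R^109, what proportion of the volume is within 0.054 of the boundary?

1 - (1-0.054)^109 ≈ 0.997644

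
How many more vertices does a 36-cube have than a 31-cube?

The 36-cube has 2^36 = 68719476736 vertices. The 31-cube has 2^31 = 2147483648 vertices. Difference: 68719476736 - 2147483648 = 66571993088.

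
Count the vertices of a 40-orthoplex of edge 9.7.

The vertices are ±e_1, ..., ±e_40, so there are 2·40 = 80.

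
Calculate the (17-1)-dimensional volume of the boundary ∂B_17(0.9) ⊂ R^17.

|∂B_17(0.9)| ≈ 0.444109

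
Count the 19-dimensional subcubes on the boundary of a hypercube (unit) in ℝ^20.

f_19(20-cube) = (20 choose 19) · 2^1 = 40.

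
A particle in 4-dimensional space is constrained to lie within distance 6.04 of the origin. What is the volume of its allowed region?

Volume = π^{4/2}·(6.04)^4/Γ(3) ≈ 6567.76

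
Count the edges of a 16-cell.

Number of 1-faces = 2^(1+1) · C(4,1+1) = 4 · 6 = 24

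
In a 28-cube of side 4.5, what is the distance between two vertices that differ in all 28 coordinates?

d = √(4.5² + 4.5² + ... + 4.5²) [28 terms] = √(28·4.5²) = 4.5√28 ≈ 23.8118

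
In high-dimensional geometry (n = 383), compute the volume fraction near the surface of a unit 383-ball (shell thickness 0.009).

1 - (1-0.009)^383 ≈ 0.968652 ≈ 96.87%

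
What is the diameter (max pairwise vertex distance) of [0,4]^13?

||(4,4,...,4)|| = √(13)·4 ≈ 14.4222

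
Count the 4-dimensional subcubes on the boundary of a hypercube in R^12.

f_4(12-cube) = (12 choose 4) · 2^8 = 126720.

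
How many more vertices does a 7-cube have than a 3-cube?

The 7-cube has 2^7 = 128 vertices. The 3-cube has 2^3 = 8 vertices. Difference: 128 - 8 = 120.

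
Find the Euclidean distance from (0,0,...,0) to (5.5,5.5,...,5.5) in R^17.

The space diagonal of an n-cube of side s is s√n. Here 5.5·√17 ≈ 22.6771.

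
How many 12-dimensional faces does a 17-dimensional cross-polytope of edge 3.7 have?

Number of 12-faces = 2^(12+1) · C(17,12+1) = 8192 · 2380 = 19496960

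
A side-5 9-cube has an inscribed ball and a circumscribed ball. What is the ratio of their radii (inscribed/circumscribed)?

r_in = 5/2 (half the side); r_out = 5√9/2 (half the diagonal). Ratio = 1/√9 ≈ 0.333333.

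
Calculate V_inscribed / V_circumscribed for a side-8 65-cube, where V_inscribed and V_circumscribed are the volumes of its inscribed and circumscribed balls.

V_in/V_out = n^(-n/2) = 65^(-65/2) ≈ 1.20314e-59.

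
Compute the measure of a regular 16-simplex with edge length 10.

V_16 = √(17) · 10^16 / (16! · 2^(16/2)) ≈ 7.69777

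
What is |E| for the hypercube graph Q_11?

Number of 1-faces = C(11,1)·2^(11-1) = 11·1024 = 11264.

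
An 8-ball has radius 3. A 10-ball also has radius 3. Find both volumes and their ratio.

V_8(3) ≈ 26629.2. V_10(3) ≈ 150585. Ratio V_8/V_10 ≈ 0.1768.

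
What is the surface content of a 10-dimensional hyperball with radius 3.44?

|∂B_10(3.44)| ≈ 1.72026e+06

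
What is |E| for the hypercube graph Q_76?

Each of the 2^76 = 75557863725914323419136 vertices has degree 76; total edges = 76·2^76/2 = 2871198821584744289927168.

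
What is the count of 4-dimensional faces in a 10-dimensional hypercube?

Number of 4-faces = C(10,4) · 2^(10-4) = 210 · 64 = 13440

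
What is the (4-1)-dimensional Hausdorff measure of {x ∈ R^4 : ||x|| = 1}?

S = n·V_n(r)/r = 4·V_4(1)/1 (volume-to-surface relation), giving 2·π^2 ≈ 19.7392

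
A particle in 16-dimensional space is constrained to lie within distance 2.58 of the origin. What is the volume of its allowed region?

V_16(2.58) = π^(16/2) · (2.58)^16 / Γ(16/2 + 1) ≈ 906972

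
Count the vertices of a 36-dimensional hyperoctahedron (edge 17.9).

The 36-dimensional cross-polytope has 2n = 2·36 = 72 vertices.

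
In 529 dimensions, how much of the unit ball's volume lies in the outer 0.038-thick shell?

V(inner)/V(outer) = ((1-0.038)/1)^529 ≈ 1.258e-09, so the shell fraction is 0.9999999987.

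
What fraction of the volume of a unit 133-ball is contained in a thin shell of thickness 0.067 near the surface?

Shell fraction = 1 - (1-0.067)^133 ≈ 0.999901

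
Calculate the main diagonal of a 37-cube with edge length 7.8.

||(7.8,7.8,...,7.8)|| = √(37)·7.8 ≈ 47.4455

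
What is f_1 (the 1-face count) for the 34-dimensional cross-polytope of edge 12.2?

Number of 1-faces = 2^(1+1) · C(34,1+1) = 4 · 561 = 2244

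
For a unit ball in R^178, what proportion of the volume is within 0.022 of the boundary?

V(inner)/V(outer) = ((1-0.022)/1)^178 ≈ 0.01907, so the shell fraction is 0.980932.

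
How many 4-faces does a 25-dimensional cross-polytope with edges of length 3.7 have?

Each 4-face is the convex hull of 5 vertices, one chosen as ±e_i from each of 5 distinct axes: 2^5·C(25,5) = 1700160.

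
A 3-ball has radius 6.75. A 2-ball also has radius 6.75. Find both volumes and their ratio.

V_3(6.75) ≈ 1288.25. V_2(6.75) ≈ 143.139. Ratio V_3/V_2 ≈ 9.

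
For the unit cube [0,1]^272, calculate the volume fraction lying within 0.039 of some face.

Shell fraction = 1 - (1-0.078)^272 ≈ 1 - 2.552e-10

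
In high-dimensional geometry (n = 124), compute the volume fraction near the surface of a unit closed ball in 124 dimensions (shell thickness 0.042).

1 - (1-0.042)^124 ≈ 0.99511 ≈ 99.51%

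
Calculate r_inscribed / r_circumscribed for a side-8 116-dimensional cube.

Ratio = (s/2)/(s√116/2) = 116^(-1/2) ≈ 0.0928477.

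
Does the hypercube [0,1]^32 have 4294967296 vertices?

True. The 32-cube has 2^32 = 4294967296 vertices.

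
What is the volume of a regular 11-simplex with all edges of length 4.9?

For a regular n-simplex with edge a, V = (a^n / n!)·√((n+1)/2^n). With a=4.9, n=11: V ≈ 0.0749768.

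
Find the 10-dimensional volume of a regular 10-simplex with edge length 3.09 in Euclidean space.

V = (3.09^10 / 10!) · √((10+1) / 2^10) ≈ 0.00226656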